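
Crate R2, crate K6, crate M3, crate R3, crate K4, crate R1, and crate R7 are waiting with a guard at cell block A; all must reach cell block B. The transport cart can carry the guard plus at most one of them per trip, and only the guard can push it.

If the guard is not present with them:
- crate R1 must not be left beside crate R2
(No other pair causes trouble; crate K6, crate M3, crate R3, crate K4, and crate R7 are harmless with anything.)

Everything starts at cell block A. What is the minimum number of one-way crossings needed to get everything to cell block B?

13

Counting alone: the guard can take at most 1 across per trip to cell block B, so moving all 7 needs at least 7 loaded trips out, with a return between consecutive ones — at least 13 crossings.
The plan below uses exactly 13 crossings, so it is optimal:
1. Guard goes to cell block B with crate R2.  [cell block A: crate K4, crate K6, crate M3, crate R1, crate R3, crate R7 | cell block B: crate R2]
2. Guard goes back to cell block A alone.  [cell block A: crate K4, crate K6, crate M3, crate R1, crate R3, crate R7 | cell block B: crate R2]
3. Guard goes to cell block B with crate K6.  [cell block A: crate K4, crate M3, crate R1, crate R3, crate R7 | cell block B: crate K6, crate R2]
4. Guard goes back to cell block A alone.  [cell block A: crate K4, crate M3, crate R1, crate R3, crate R7 | cell block B: crate K6, crate R2]
5. Guard goes to cell block B with crate M3.  [cell block A: crate K4, crate R1, crate R3, crate R7 | cell block B: crate K6, crate M3, crate R2]
6. Guard goes back to cell block A alone.  [cell block A: crate K4, crate R1, crate R3, crate R7 | cell block B: crate K6, crate M3, crate R2]
7. Guard goes to cell block B with crate R3.  [cell block A: crate K4, crate R1, crate R7 | cell block B: crate K6, crate M3, crate R2, crate R3]
8. Guard goes back to cell block A alone.  [cell block A: crate K4, crate R1, crate R7 | cell block B: crate K6, crate M3, crate R2, crate R3]
9. Guard goes to cell block B with crate K4.  [cell block A: crate R1, crate R7 | cell block B: crate K4, crate K6, crate M3, crate R2, crate R3]
10. Guard goes back to cell block A alone.  [cell block A: crate R1, crate R7 | cell block B: crate K4, crate K6, crate M3, crate R2, crate R3]
11. Guard goes to cell block B with crate R7.  [cell block A: crate R1 | cell block B: crate K4, crate K6, crate M3, crate R2, crate R3, crate R7]
12. Guard goes back to cell block A alone.  [cell block A: crate R1 | cell block B: crate K4, crate K6, crate M3, crate R2, crate R3, crate R7]
13. Guard goes to cell block B with crate R1.  [cell block A: — | cell block B: crate K4, crate K6, crate M3, crate R1, crate R2, crate R3, crate R7]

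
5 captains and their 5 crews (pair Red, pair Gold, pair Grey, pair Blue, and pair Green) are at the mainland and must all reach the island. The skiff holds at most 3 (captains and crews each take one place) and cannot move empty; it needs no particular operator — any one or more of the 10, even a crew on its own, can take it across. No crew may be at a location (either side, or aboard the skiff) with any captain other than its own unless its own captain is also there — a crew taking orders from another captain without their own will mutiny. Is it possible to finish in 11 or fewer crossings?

Yes — this plan uses 11 crossings (≤ 11):
1. captain Red and crew Red cross → the island.
2. captain Red crosses ← the mainland.
3. crew Blue, crew Gold, and crew Grey cross → the island.
4. crew Red crosses ← the mainland.
5. captain Blue, captain Gold, and captain Grey cross → the island.
6. captain Gold and crew Gold cross ← the mainland.
7. captain Gold, captain Green, and captain Red cross → the island.
8. crew Grey crosses ← the mainland.
9. crew Gold and crew Red cross → the island.
10. crew Red crosses ← the mainland.
11. crew Green, crew Grey, and crew Red cross → the island.

Yes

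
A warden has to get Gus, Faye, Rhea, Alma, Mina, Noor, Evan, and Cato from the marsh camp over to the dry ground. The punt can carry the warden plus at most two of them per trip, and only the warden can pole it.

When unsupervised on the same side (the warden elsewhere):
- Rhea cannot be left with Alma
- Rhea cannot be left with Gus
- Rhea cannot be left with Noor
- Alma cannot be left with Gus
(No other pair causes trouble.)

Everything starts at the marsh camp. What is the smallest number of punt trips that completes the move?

Counting alone: the warden can take at most 2 across per trip to the dry ground, so moving all 8 needs at least 4 loaded trips out, with a return between consecutive ones — at least 7 crossings.
The safety rule pushes this higher. Following every safe sequence of crossings, the most of the 8 that can be at the dry ground as the punt arrives there on crossings 7, 9, 11 is 5, 6, 7 respectively — never all 8.
So no plan with fewer than 13 crossings exists, and this one achieves 13:
1. Warden goes to the dry ground with Gus and Rhea.
2. Warden goes back to the marsh camp with Gus.
3. Warden goes to the dry ground with Faye and Gus.
4. Warden goes back to the marsh camp with Gus.
5. Warden goes to the dry ground with Gus and Mina.
6. Warden goes back to the marsh camp with Gus.
7. Warden goes to the dry ground with Gus and Noor.
8. Warden goes back to the marsh camp with Rhea.
9. Warden goes to the dry ground with Evan and Rhea.
10. Warden goes back to the marsh camp with Rhea.
11. Warden goes to the dry ground with Cato and Rhea.
12. Warden goes back to the marsh camp with Rhea.
13. Warden goes to the dry ground with Alma and Rhea.

13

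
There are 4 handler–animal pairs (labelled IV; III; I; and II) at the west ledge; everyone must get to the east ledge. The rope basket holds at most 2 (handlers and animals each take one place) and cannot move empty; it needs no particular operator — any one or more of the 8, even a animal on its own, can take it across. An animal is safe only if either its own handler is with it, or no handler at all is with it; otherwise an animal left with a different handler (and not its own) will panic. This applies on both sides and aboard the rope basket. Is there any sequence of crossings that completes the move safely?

No

Following every safe sequence of crossings from the start, the most of the 8 that can be at the east ledge as the rope basket arrives there on crossings 1, 3, 5 is 2, 3, 4 respectively; the best ever achieved is 4 of 8.
From crossing 7 on, no configuration arises that was not already reachable earlier: only 44 distinct safe configurations (who is on which side, and where the rope basket is) can ever be reached, none of them has everyone across, and every continuation just revisits them. So no valid plan exists.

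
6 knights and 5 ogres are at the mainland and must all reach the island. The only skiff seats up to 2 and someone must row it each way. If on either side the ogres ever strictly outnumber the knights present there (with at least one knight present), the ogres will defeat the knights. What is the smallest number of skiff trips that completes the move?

Counting alone: each trip to the island takes at most 2 across and each return brings at least 1 back, so after t trips out (and t−1 returns) at most 2t − (t−1) of the 11 are across; that first reaches 11 at t = 10, so at least 19 crossings are needed.
The plan below uses exactly 19 crossings, so it is optimal:
1. 2 ogres → the island.  (the mainland: 6K 3O; the island: 0K 2O)
2. 1 ogre ← the mainland.  (the mainland: 6K 4O; the island: 0K 1O)
3. 2 ogres → the island.  (the mainland: 6K 2O; the island: 0K 3O)
4. 1 ogre ← the mainland.  (the mainland: 6K 3O; the island: 0K 2O)
5. 2 knights → the island.  (the mainland: 4K 3O; the island: 2K 2O)
6. 1 ogre ← the mainland.  (the mainland: 4K 4O; the island: 2K 1O)
7. 1 knight and 1 ogre → the island.  (the mainland: 3K 3O; the island: 3K 2O)
8. 1 knight ← the mainland.  (the mainland: 4K 3O; the island: 2K 2O)
9. 1 knight and 1 ogre → the island.  (the mainland: 3K 2O; the island: 3K 3O)
10. 1 ogre ← the mainland.  (the mainland: 3K 3O; the island: 3K 2O)
11. 1 knight and 1 ogre → the island.  (the mainland: 2K 2O; the island: 4K 3O)
12. 1 knight ← the mainland.  (the mainland: 3K 2O; the island: 3K 3O)
13. 1 knight and 1 ogre → the island.  (the mainland: 2K 1O; the island: 4K 4O)
14. 1 ogre ← the mainland.  (the mainland: 2K 2O; the island: 4K 3O)
15. 1 knight and 1 ogre → the island.  (the mainland: 1K 1O; the island: 5K 4O)
16. 1 knight ← the mainland.  (the mainland: 2K 1O; the island: 4K 4O)
17. 1 knight and 1 ogre → the island.  (the mainland: 1K 0O; the island: 5K 5O)
18. 1 ogre ← the mainland.  (the mainland: 1K 1O; the island: 5K 4O)
19. 1 knight and 1 ogre → the island.  (the mainland: 0K 0O; the island: 6K 5O)

19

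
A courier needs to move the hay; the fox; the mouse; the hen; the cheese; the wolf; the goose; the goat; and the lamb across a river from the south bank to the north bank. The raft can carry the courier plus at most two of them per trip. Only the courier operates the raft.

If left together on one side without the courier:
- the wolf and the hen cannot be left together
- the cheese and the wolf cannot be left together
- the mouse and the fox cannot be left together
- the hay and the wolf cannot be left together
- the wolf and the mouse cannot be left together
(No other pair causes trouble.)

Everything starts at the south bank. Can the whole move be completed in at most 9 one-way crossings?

Counting alone: the courier can take at most 2 across per trip to the north bank, so moving all 9 needs at least 5 loaded trips out, with a return between consecutive ones — at least 9 crossings.
The safety rule pushes this higher. Following every safe sequence of crossings, the most of the 9 that can be at the north bank as the raft arrives there on crossing 9 is 8 — never all 9.
So the move cannot be finished within 9 crossings. (The shortest complete plan takes 11:)
1. Courier goes to the north bank with the fox and the wolf.
2. Courier goes back to the south bank alone.
3. Courier goes to the north bank with the goose.
4. Courier goes back to the south bank alone.
5. Courier goes to the north bank with the hay and the mouse.
6. Courier goes back to the south bank with the fox and the wolf.
7. Courier goes to the north bank with the cheese and the hen.
8. Courier goes back to the south bank alone.
9. Courier goes to the north bank with the goat and the lamb.
10. Courier goes back to the south bank alone.
11. Courier goes to the north bank with the fox and the wolf.

No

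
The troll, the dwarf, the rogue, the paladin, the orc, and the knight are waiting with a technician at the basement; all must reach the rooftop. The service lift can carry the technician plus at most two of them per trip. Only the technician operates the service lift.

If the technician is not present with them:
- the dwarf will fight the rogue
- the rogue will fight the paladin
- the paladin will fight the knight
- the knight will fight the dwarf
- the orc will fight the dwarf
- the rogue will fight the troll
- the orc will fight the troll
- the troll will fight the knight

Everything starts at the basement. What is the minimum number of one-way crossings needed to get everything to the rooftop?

Whatever the first load, the items left behind include a forbidden pair without the technician. No opening move is safe, so no plan exists.

impossible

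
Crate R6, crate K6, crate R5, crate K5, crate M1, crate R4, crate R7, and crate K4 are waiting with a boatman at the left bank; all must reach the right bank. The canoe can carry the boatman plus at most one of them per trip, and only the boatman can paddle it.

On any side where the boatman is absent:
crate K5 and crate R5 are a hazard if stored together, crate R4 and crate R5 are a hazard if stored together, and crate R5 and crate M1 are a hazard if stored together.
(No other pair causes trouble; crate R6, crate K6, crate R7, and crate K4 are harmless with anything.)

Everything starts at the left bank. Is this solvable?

Following every safe sequence of crossings from the start, the most of the 8 that can be at the right bank as the canoe arrives there on crossings 1, 3, 5, 7, 9, 11 is 1, 2, 3, 4, 5, 6 respectively; the best ever achieved is 6 of 8.
From crossing 13 on, no configuration arises that was not already reachable earlier: only 144 distinct safe configurations (who is on which side, and where the canoe is) can ever be reached, none of them has everyone across, and every continuation just revisits them. So no valid plan exists.

No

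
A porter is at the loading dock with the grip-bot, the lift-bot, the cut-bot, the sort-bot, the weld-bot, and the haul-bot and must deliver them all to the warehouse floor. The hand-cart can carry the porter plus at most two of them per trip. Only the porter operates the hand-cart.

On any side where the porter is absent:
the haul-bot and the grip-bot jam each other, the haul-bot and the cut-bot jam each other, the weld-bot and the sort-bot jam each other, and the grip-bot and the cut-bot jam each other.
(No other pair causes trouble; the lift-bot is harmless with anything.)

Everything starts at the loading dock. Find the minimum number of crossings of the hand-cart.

Whatever the first load, the items left behind include a forbidden pair without the porter. No opening move is safe, so no plan exists.

impossible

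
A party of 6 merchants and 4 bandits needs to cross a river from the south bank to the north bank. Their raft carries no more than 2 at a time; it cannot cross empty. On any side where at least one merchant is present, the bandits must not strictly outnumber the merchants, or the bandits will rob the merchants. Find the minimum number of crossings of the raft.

17

Counting alone: each trip to the north bank takes at most 2 across and each return brings at least 1 back, so after t trips out (and t−1 returns) at most 2t − (t−1) of the 10 are across; that first reaches 10 at t = 9, so at least 17 crossings are needed.
The plan below uses exactly 17 crossings, so it is optimal:
1. 2 bandits → the north bank.  (the south bank: 6M 2B; the north bank: 0M 2B)
2. 1 bandit ← the south bank.  (the south bank: 6M 3B; the north bank: 0M 1B)
3. 2 bandits → the north bank.  (the south bank: 6M 1B; the north bank: 0M 3B)
4. 1 bandit ← the south bank.  (the south bank: 6M 2B; the north bank: 0M 2B)
5. 2 merchants → the north bank.  (the south bank: 4M 2B; the north bank: 2M 2B)
6. 1 bandit ← the south bank.  (the south bank: 4M 3B; the north bank: 2M 1B)
7. 1 merchant and 1 bandit → the north bank.  (the south bank: 3M 2B; the north bank: 3M 2B)
8. 1 bandit ← the south bank.  (the south bank: 3M 3B; the north bank: 3M 1B)
9. 2 bandits → the north bank.  (the south bank: 3M 1B; the north bank: 3M 3B)
10. 1 bandit ← the south bank.  (the south bank: 3M 2B; the north bank: 3M 2B)
11. 1 merchant and 1 bandit → the north bank.  (the south bank: 2M 1B; the north bank: 4M 3B)
12. 1 bandit ← the south bank.  (the south bank: 2M 2B; the north bank: 4M 2B)
13. 2 bandits → the north bank.  (the south bank: 2M 0B; the north bank: 4M 4B)
14. 1 bandit ← the south bank.  (the south bank: 2M 1B; the north bank: 4M 3B)
15. 1 merchant and 1 bandit → the north bank.  (the south bank: 1M 0B; the north bank: 5M 4B)
16. 1 bandit ← the south bank.  (the south bank: 1M 1B; the north bank: 5M 3B)
17. 1 merchant and 1 bandit → the north bank.  (the south bank: 0M 0B; the north bank: 6M 4B)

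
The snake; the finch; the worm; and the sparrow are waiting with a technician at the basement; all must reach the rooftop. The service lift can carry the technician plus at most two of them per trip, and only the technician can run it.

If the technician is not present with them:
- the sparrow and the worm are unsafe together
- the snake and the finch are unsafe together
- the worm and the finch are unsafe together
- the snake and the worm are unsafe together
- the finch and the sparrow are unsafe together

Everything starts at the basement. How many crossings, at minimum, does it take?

Counting alone: the technician can take at most 2 across per trip to the rooftop, so moving all 4 needs at least 2 loaded trips out, with a return between consecutive ones — at least 3 crossings.
The safety rule pushes this higher. Following every safe sequence of crossings, the most of the 4 that can be at the rooftop as the service lift arrives there on crossing 3 is 3 — never all 4.
So no plan with fewer than 5 crossings exists, and this one achieves 5:
1. Technician goes to the rooftop with the finch and the worm.  [the basement: the snake, the sparrow | the rooftop: the finch, the worm]
2. Technician goes back to the basement with the finch.  [the basement: the finch, the snake, the sparrow | the rooftop: the worm]
3. Technician goes to the rooftop with the snake and the sparrow.  [the basement: the finch | the rooftop: the snake, the sparrow, the worm]
4. Technician goes back to the basement with the worm.  [the basement: the finch, the worm | the rooftop: the snake, the sparrow]
5. Technician goes to the rooftop with the finch and the worm.  [the basement: — | the rooftop: the finch, the snake, the sparrow, the worm]

5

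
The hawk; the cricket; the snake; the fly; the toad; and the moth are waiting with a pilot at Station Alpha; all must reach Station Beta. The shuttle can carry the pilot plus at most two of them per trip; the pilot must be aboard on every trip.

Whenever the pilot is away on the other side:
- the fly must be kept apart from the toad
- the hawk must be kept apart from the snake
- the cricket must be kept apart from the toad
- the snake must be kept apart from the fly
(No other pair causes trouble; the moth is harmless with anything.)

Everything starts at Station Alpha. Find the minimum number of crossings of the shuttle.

Counting alone: the pilot can take at most 2 across per trip to Station Beta, so moving all 6 needs at least 3 loaded trips out, with a return between consecutive ones — at least 5 crossings.
The safety rule pushes this higher. Following every safe sequence of crossings, the most of the 6 that can be at Station Beta as the shuttle arrives there on crossing 5 is 5 — never all 6.
So no plan with fewer than 7 crossings exists, and this one achieves 7:
1. Pilot goes to Station Beta with the snake and the toad.  [Station Alpha: the cricket, the fly, the hawk, the moth | Station Beta: the snake, the toad]
2. Pilot goes back to Station Alpha alone.  [Station Alpha: the cricket, the fly, the hawk, the moth | Station Beta: the snake, the toad]
3. Pilot goes to Station Beta with the cricket and the hawk.  [Station Alpha: the fly, the moth | Station Beta: the cricket, the hawk, the snake, the toad]
4. Pilot goes back to Station Alpha with the snake and the toad.  [Station Alpha: the fly, the moth, the snake, the toad | Station Beta: the cricket, the hawk]
5. Pilot goes to Station Beta with the fly and the moth.  [Station Alpha: the snake, the toad | Station Beta: the cricket, the fly, the hawk, the moth]
6. Pilot goes back to Station Alpha alone.  [Station Alpha: the snake, the toad | Station Beta: the cricket, the fly, the hawk, the moth]
7. Pilot goes to Station Beta with the snake and the toad.  [Station Alpha: — | Station Beta: the cricket, the fly, the hawk, the moth, the snake, the toad]

7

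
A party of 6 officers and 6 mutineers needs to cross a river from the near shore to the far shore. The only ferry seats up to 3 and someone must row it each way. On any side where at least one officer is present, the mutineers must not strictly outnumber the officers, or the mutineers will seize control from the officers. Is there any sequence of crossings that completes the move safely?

Following every safe sequence of crossings from the start, the most of the 12 that can be at the far shore as the ferry arrives there on crossings 1, 3, 5 is 3, 5, 6 respectively; the best ever achieved is 6 of 12.
From crossing 7 on, no configuration arises that was not already reachable earlier: only 17 distinct safe configurations (who is on which side, and where the ferry is) can ever be reached, none of them has everyone across, and every continuation just revisits them. They are: 0 officers + 0 mutineers across (ferry back at the start); 0 officers + 1 mutineer across (ferry there); 0 officers + 1 mutineer across (ferry back at the start); 0 officers + 2 mutineers across (ferry there); 0 officers + 2 mutineers across (ferry back at the start); 0 officers + 3 mutineers across (ferry there); 0 officers + 3 mutineers across (ferry back at the start); 0 officers + 4 mutineers across (ferry there); 0 officers + 4 mutineers across (ferry back at the start); 0 officers + 5 mutineers across (ferry there); 0 officers + 5 mutineers across (ferry back at the start); 0 officers + 6 mutineers across (ferry there); 1 officer + 1 mutineer across (ferry there); 1 officer + 1 mutineer across (ferry back at the start); 2 officers + 2 mutineers across (ferry there); 2 officers + 2 mutineers across (ferry back at the start); 3 officers + 3 mutineers across (ferry there). So no valid plan exists.

No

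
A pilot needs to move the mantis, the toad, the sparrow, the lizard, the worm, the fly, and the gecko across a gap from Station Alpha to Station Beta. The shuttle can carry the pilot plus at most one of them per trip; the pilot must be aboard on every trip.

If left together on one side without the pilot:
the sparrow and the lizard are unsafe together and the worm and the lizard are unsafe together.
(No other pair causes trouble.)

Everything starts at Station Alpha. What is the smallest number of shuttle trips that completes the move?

15

Counting alone: the pilot can take at most 1 across per trip to Station Beta, so moving all 7 needs at least 7 loaded trips out, with a return between consecutive ones — at least 13 crossings.
The safety rule pushes this higher. Following every safe sequence of crossings, the most of the 7 that can be at Station Beta as the shuttle arrives there on crossing 13 is 6 — never all 7.
So no plan with fewer than 15 crossings exists, and this one achieves 15:
1. Pilot goes to Station Beta with the lizard.  [Station Alpha: the fly, the gecko, the mantis, the sparrow, the toad, the worm | Station Beta: the lizard]
2. Pilot goes back to Station Alpha alone.  [Station Alpha: the fly, the gecko, the mantis, the sparrow, the toad, the worm | Station Beta: the lizard]
3. Pilot goes to Station Beta with the mantis.  [Station Alpha: the fly, the gecko, the sparrow, the toad, the worm | Station Beta: the lizard, the mantis]
4. Pilot goes back to Station Alpha alone.  [Station Alpha: the fly, the gecko, the sparrow, the toad, the worm | Station Beta: the lizard, the mantis]
5. Pilot goes to Station Beta with the toad.  [Station Alpha: the fly, the gecko, the sparrow, the worm | Station Beta: the lizard, the mantis, the toad]
6. Pilot goes back to Station Alpha alone.  [Station Alpha: the fly, the gecko, the sparrow, the worm | Station Beta: the lizard, the mantis, the toad]
7. Pilot goes to Station Beta with the sparrow.  [Station Alpha: the fly, the gecko, the worm | Station Beta: the lizard, the mantis, the sparrow, the toad]
8. Pilot goes back to Station Alpha with the lizard.  [Station Alpha: the fly, the gecko, the lizard, the worm | Station Beta: the mantis, the sparrow, the toad]
9. Pilot goes to Station Beta with the worm.  [Station Alpha: the fly, the gecko, the lizard | Station Beta: the mantis, the sparrow, the toad, the worm]
10. Pilot goes back to Station Alpha alone.  [Station Alpha: the fly, the gecko, the lizard | Station Beta: the mantis, the sparrow, the toad, the worm]
11. Pilot goes to Station Beta with the fly.  [Station Alpha: the gecko, the lizard | Station Beta: the fly, the mantis, the sparrow, the toad, the worm]
12. Pilot goes back to Station Alpha alone.  [Station Alpha: the gecko, the lizard | Station Beta: the fly, the mantis, the sparrow, the toad, the worm]
13. Pilot goes to Station Beta with the gecko.  [Station Alpha: the lizard | Station Beta: the fly, the gecko, the mantis, the sparrow, the toad, the worm]
14. Pilot goes back to Station Alpha alone.  [Station Alpha: the lizard | Station Beta: the fly, the gecko, the mantis, the sparrow, the toad, the worm]
15. Pilot goes to Station Beta with the lizard.  [Station Alpha: — | Station Beta: the fly, the gecko, the lizard, the mantis, the sparrow, the toad, the worm]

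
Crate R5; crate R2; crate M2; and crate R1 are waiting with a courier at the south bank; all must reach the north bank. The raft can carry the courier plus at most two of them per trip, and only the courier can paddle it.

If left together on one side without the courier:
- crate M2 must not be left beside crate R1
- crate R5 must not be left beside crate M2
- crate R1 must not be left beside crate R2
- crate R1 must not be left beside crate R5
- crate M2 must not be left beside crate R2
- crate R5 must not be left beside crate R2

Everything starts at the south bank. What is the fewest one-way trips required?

Whatever the first load, the items left behind include a forbidden pair without the courier. No opening move is safe, so no plan exists.

impossible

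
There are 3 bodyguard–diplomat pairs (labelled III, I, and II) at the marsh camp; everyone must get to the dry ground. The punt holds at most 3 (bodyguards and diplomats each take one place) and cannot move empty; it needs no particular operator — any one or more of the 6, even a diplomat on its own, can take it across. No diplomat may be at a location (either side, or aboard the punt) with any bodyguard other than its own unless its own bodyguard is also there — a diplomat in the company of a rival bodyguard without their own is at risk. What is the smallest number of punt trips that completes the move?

5

Counting alone: each trip to the dry ground takes at most 3 across and each return brings at least 1 back, so after t trips out (and t−1 returns) at most 3t − (t−1) of the 6 are across; that first reaches 6 at t = 3, so at least 5 crossings are needed.
The plan below uses exactly 5 crossings, so it is optimal:
1. bodyguard III and diplomat III cross → the dry ground.
2. bodyguard III crosses ← the marsh camp.
3. bodyguard I, bodyguard II, and bodyguard III cross → the dry ground.
4. diplomat III crosses ← the marsh camp.
5. diplomat I, diplomat II, and diplomat III cross → the dry ground.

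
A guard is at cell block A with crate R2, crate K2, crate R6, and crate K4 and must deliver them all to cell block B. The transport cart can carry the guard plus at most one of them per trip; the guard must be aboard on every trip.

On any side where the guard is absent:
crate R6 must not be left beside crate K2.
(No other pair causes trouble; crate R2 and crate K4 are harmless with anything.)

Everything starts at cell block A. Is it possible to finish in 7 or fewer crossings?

Yes

Yes — this plan uses 7 crossings (≤ 7):
1. Guard goes to cell block B with crate K2.  [cell block A: crate K4, crate R2, crate R6 | cell block B: crate K2]
2. Guard goes back to cell block A alone.  [cell block A: crate K4, crate R2, crate R6 | cell block B: crate K2]
3. Guard goes to cell block B with crate R2.  [cell block A: crate K4, crate R6 | cell block B: crate K2, crate R2]
4. Guard goes back to cell block A alone.  [cell block A: crate K4, crate R6 | cell block B: crate K2, crate R2]
5. Guard goes to cell block B with crate K4.  [cell block A: crate R6 | cell block B: crate K2, crate K4, crate R2]
6. Guard goes back to cell block A alone.  [cell block A: crate R6 | cell block B: crate K2, crate K4, crate R2]
7. Guard goes to cell block B with crate R6.  [cell block A: — | cell block B: crate K2, crate K4, crate R2, crate R6]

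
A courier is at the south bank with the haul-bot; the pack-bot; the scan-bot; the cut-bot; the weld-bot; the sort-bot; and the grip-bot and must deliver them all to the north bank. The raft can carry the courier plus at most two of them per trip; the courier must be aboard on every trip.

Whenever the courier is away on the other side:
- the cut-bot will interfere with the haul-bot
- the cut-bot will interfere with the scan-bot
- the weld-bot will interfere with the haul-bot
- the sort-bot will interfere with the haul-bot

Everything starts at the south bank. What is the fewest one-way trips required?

7

Counting alone: the courier can take at most 2 across per trip to the north bank, so moving all 7 needs at least 4 loaded trips out, with a return between consecutive ones — at least 7 crossings.
The plan below uses exactly 7 crossings, so it is optimal:
1. Courier goes to the north bank with the haul-bot and the scan-bot.  [the south bank: the cut-bot, the grip-bot, the pack-bot, the sort-bot, the weld-bot | the north bank: the haul-bot, the scan-bot]
2. Courier goes back to the south bank alone.  [the south bank: the cut-bot, the grip-bot, the pack-bot, the sort-bot, the weld-bot | the north bank: the haul-bot, the scan-bot]
3. Courier goes to the north bank with the grip-bot and the pack-bot.  [the south bank: the cut-bot, the sort-bot, the weld-bot | the north bank: the grip-bot, the haul-bot, the pack-bot, the scan-bot]
4. Courier goes back to the south bank alone.  [the south bank: the cut-bot, the sort-bot, the weld-bot | the north bank: the grip-bot, the haul-bot, the pack-bot, the scan-bot]
5. Courier goes to the north bank with the sort-bot and the weld-bot.  [the south bank: the cut-bot | the north bank: the grip-bot, the haul-bot, the pack-bot, the scan-bot, the sort-bot, the weld-bot]
6. Courier goes back to the south bank with the haul-bot.  [the south bank: the cut-bot, the haul-bot | the north bank: the grip-bot, the pack-bot, the scan-bot, the sort-bot, the weld-bot]
7. Courier goes to the north bank with the cut-bot and the haul-bot.  [the south bank: — | the north bank: the cut-bot, the grip-bot, the haul-bot, the pack-bot, the scan-bot, the sort-bot, the weld-bot]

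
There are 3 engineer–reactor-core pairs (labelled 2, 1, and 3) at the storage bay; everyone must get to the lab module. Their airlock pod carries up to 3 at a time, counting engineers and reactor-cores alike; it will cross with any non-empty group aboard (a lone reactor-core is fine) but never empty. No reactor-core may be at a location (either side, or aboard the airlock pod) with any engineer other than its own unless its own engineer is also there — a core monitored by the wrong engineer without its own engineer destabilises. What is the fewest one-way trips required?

Counting alone: each trip to the lab module takes at most 3 across and each return brings at least 1 back, so after t trips out (and t−1 returns) at most 3t − (t−1) of the 6 are across; that first reaches 6 at t = 3, so at least 5 crossings are needed.
The plan below uses exactly 5 crossings, so it is optimal:
1. engineer 2 and reactor-core 2 cross → the lab module.
2. engineer 2 crosses ← the storage bay.
3. engineer 1, engineer 2, and engineer 3 cross → the lab module.
4. reactor-core 2 crosses ← the storage bay.
5. reactor-core 1, reactor-core 2, and reactor-core 3 cross → the lab module.

5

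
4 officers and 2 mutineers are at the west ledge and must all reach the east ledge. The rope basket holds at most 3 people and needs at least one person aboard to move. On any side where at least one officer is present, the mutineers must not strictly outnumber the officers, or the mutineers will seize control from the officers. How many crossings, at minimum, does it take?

5

Counting alone: each trip to the east ledge takes at most 3 across and each return brings at least 1 back, so after t trips out (and t−1 returns) at most 3t − (t−1) of the 6 are across; that first reaches 6 at t = 3, so at least 5 crossings are needed.
The plan below uses exactly 5 crossings, so it is optimal:
1. 2 mutineers → the east ledge.  (the west ledge: 4O 0M; the east ledge: 0O 2M)
2. 1 mutineer ← the west ledge.  (the west ledge: 4O 1M; the east ledge: 0O 1M)
3. 2 officers and 1 mutineer → the east ledge.  (the west ledge: 2O 0M; the east ledge: 2O 2M)
4. 1 mutineer ← the west ledge.  (the west ledge: 2O 1M; the east ledge: 2O 1M)
5. 2 officers and 1 mutineer → the east ledge.  (the west ledge: 0O 0M; the east ledge: 4O 2M)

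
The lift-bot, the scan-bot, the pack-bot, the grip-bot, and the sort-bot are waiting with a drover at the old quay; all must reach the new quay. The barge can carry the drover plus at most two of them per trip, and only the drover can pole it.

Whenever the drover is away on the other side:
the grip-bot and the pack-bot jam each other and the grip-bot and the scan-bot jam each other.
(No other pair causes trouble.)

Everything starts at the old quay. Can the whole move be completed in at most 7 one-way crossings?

Yes

Yes — this plan uses 5 crossings (≤ 7):
1. Drover goes to the new quay with the grip-bot.  [the old quay: the lift-bot, the pack-bot, the scan-bot, the sort-bot | the new quay: the grip-bot]
2. Drover goes back to the old quay alone.  [the old quay: the lift-bot, the pack-bot, the scan-bot, the sort-bot | the new quay: the grip-bot]
3. Drover goes to the new quay with the lift-bot and the sort-bot.  [the old quay: the pack-bot, the scan-bot | the new quay: the grip-bot, the lift-bot, the sort-bot]
4. Drover goes back to the old quay alone.  [the old quay: the pack-bot, the scan-bot | the new quay: the grip-bot, the lift-bot, the sort-bot]
5. Drover goes to the new quay with the pack-bot and the scan-bot.  [the old quay: — | the new quay: the grip-bot, the lift-bot, the pack-bot, the scan-bot, the sort-bot]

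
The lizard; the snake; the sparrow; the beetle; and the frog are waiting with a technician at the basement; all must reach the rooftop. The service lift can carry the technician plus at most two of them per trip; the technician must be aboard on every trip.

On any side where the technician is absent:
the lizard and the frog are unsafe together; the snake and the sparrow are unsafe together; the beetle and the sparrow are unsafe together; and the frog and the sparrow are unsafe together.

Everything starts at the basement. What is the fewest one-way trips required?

5

Counting alone: the technician can take at most 2 across per trip to the rooftop, so moving all 5 needs at least 3 loaded trips out, with a return between consecutive ones — at least 5 crossings.
The plan below uses exactly 5 crossings, so it is optimal:
1. Technician goes to the rooftop with the lizard and the sparrow.
2. Technician goes back to the basement alone.
3. Technician goes to the rooftop with the beetle and the snake.
4. Technician goes back to the basement with the sparrow.
5. Technician goes to the rooftop with the frog and the sparrow.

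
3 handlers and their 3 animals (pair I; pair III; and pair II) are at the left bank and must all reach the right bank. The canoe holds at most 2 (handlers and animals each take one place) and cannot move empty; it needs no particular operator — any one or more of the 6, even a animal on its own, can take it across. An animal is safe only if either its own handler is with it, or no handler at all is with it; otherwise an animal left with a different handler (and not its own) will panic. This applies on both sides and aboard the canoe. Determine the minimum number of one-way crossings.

Counting alone: each trip to the right bank takes at most 2 across and each return brings at least 1 back, so after t trips out (and t−1 returns) at most 2t − (t−1) of the 6 are across; that first reaches 6 at t = 5, so at least 9 crossings are needed.
The safety rule pushes this higher. Following every safe sequence of crossings, the most of the 6 that can be at the right bank as the canoe arrives there on crossing 9 is 5 — never all 6.
So no plan with fewer than 11 crossings exists, and this one achieves 11:
1. animal I and handler I cross → the right bank.
2. handler I crosses ← the left bank.
3. animal II and animal III cross → the right bank.
4. animal I crosses ← the left bank.
5. handler II and handler III cross → the right bank.
6. animal III and handler III cross ← the left bank.
7. handler I and handler III cross → the right bank.
8. animal II crosses ← the left bank.
9. animal I and animal III cross → the right bank.
10. handler II crosses ← the left bank.
11. animal II and handler II cross → the right bank.

11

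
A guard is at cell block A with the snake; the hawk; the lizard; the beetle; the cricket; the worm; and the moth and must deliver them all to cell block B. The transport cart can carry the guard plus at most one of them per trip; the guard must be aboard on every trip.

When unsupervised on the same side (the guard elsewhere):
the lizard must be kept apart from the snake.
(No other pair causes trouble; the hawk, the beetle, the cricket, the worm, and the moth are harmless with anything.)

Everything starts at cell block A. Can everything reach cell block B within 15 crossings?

Yes — this plan uses 13 crossings (≤ 15):
1. Guard goes to cell block B with the snake.
2. Guard goes back to cell block A alone.
3. Guard goes to cell block B with the hawk.
4. Guard goes back to cell block A alone.
5. Guard goes to cell block B with the beetle.
6. Guard goes back to cell block A alone.
7. Guard goes to cell block B with the cricket.
8. Guard goes back to cell block A alone.
9. Guard goes to cell block B with the worm.
10. Guard goes back to cell block A alone.
11. Guard goes to cell block B with the moth.
12. Guard goes back to cell block A alone.
13. Guard goes to cell block B with the lizard.

Yes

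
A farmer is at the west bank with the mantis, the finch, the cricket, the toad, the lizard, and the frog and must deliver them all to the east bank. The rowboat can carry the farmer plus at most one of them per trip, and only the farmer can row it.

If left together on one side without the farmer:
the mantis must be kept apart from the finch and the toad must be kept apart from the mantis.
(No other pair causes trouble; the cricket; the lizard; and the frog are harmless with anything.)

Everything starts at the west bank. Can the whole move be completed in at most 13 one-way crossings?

Yes — this plan uses 13 crossings (≤ 13):
1. Farmer goes to the east bank with the mantis.  [the west bank: the cricket, the finch, the frog, the lizard, the toad | the east bank: the mantis]
2. Farmer goes back to the west bank alone.  [the west bank: the cricket, the finch, the frog, the lizard, the toad | the east bank: the mantis]
3. Farmer goes to the east bank with the finch.  [the west bank: the cricket, the frog, the lizard, the toad | the east bank: the finch, the mantis]
4. Farmer goes back to the west bank with the mantis.  [the west bank: the cricket, the frog, the lizard, the mantis, the toad | the east bank: the finch]
5. Farmer goes to the east bank with the toad.  [the west bank: the cricket, the frog, the lizard, the mantis | the east bank: the finch, the toad]
6. Farmer goes back to the west bank alone.  [the west bank: the cricket, the frog, the lizard, the mantis | the east bank: the finch, the toad]
7. Farmer goes to the east bank with the cricket.  [the west bank: the frog, the lizard, the mantis | the east bank: the cricket, the finch, the toad]
8. Farmer goes back to the west bank alone.  [the west bank: the frog, the lizard, the mantis | the east bank: the cricket, the finch, the toad]
9. Farmer goes to the east bank with the lizard.  [the west bank: the frog, the mantis | the east bank: the cricket, the finch, the lizard, the toad]
10. Farmer goes back to the west bank alone.  [the west bank: the frog, the mantis | the east bank: the cricket, the finch, the lizard, the toad]
11. Farmer goes to the east bank with the frog.  [the west bank: the mantis | the east bank: the cricket, the finch, the frog, the lizard, the toad]
12. Farmer goes back to the west bank alone.  [the west bank: the mantis | the east bank: the cricket, the finch, the frog, the lizard, the toad]
13. Farmer goes to the east bank with the mantis.  [the west bank: — | the east bank: the cricket, the finch, the frog, the lizard, the mantis, the toad]

Yes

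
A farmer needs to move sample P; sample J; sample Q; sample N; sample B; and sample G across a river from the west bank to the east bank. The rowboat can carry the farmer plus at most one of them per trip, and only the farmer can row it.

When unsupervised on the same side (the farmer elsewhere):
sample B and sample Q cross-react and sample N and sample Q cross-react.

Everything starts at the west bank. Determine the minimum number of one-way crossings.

Counting alone: the farmer can take at most 1 across per trip to the east bank, so moving all 6 needs at least 6 loaded trips out, with a return between consecutive ones — at least 11 crossings.
The safety rule pushes this higher. Following every safe sequence of crossings, the most of the 6 that can be at the east bank as the rowboat arrives there on crossing 11 is 5 — never all 6.
So no plan with fewer than 13 crossings exists, and this one achieves 13:
1. Farmer goes to the east bank with sample Q.  [the west bank: sample B, sample G, sample J, sample N, sample P | the east bank: sample Q]
2. Farmer goes back to the west bank alone.  [the west bank: sample B, sample G, sample J, sample N, sample P | the east bank: sample Q]
3. Farmer goes to the east bank with sample P.  [the west bank: sample B, sample G, sample J, sample N | the east bank: sample P, sample Q]
4. Farmer goes back to the west bank alone.  [the west bank: sample B, sample G, sample J, sample N | the east bank: sample P, sample Q]
5. Farmer goes to the east bank with sample J.  [the west bank: sample B, sample G, sample N | the east bank: sample J, sample P, sample Q]
6. Farmer goes back to the west bank alone.  [the west bank: sample B, sample G, sample N | the east bank: sample J, sample P, sample Q]
7. Farmer goes to the east bank with sample N.  [the west bank: sample B, sample G | the east bank: sample J, sample N, sample P, sample Q]
8. Farmer goes back to the west bank with sample Q.  [the west bank: sample B, sample G, sample Q | the east bank: sample J, sample N, sample P]
9. Farmer goes to the east bank with sample B.  [the west bank: sample G, sample Q | the east bank: sample B, sample J, sample N, sample P]
10. Farmer goes back to the west bank alone.  [the west bank: sample G, sample Q | the east bank: sample B, sample J, sample N, sample P]
11. Farmer goes to the east bank with sample G.  [the west bank: sample Q | the east bank: sample B, sample G, sample J, sample N, sample P]
12. Farmer goes back to the west bank alone.  [the west bank: sample Q | the east bank: sample B, sample G, sample J, sample N, sample P]
13. Farmer goes to the east bank with sample Q.  [the west bank: — | the east bank: sample B, sample G, sample J, sample N, sample P, sample Q]

13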